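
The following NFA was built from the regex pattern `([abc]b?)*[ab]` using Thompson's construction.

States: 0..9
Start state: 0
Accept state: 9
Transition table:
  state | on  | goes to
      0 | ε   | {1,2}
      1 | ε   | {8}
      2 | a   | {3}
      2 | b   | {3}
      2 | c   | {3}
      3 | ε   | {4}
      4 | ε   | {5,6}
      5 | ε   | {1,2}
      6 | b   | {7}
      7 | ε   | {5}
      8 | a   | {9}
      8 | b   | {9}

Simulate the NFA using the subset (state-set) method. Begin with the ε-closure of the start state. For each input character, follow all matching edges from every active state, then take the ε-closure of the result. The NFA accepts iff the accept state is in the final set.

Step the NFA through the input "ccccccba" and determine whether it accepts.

initial (ε-close {0}): {0,1,2,8}
'c' @ 1: {1,2,3,4,5,6,8}
'c' @ 2: {1,2,3,4,5,6,8}
'c' @ 3: {1,2,3,4,5,6,8}
'c' @ 4: {1,2,3,4,5,6,8}
'c' @ 5: {1,2,3,4,5,6,8}
'c' @ 6: {1,2,3,4,5,6,8}
'b' @ 7: {1,2,3,4,5,6,7,8,9}  [accepting]
'a' @ 8: {1,2,3,4,5,6,8,9}  [accepting]
after full input: {1,2,3,4,5,6,8,9}  (accept=9 in)

Answer: ACCEPT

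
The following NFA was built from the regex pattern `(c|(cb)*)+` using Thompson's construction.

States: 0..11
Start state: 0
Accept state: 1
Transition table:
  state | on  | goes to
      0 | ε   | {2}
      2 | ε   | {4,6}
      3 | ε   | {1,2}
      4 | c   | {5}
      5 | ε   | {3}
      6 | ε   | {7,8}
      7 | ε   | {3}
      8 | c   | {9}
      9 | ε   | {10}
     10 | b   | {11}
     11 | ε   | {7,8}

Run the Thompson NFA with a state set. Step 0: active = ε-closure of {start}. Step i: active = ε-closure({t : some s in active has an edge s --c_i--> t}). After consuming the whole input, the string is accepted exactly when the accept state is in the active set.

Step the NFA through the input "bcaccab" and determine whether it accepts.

Answer: REJECT

Steps:
initial (ε-close {0}): {0,1,2,3,4,6,7,8}
'b' @ 1: {}  — no active states
rest 'caccab' ignored (set empty)
after full input: {}  (accept=1 not in)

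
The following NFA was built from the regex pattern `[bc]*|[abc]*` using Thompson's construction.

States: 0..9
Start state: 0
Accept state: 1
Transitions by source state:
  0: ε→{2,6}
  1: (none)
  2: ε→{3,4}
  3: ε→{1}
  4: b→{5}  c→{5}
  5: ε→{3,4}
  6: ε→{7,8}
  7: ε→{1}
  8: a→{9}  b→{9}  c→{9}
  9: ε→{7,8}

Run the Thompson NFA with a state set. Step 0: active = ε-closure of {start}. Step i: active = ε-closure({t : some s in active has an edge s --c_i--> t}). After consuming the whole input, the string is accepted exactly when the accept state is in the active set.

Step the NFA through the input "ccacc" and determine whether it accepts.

Answer: ACCEPT

Trace:
initial (ε-close {0}): {0,1,2,3,4,6,7,8}
'c' @ 1: {1,3,4,5,7,8,9}  [accepting]
'c' @ 2: {1,3,4,5,7,8,9}  [accepting]
'a' @ 3: {1,7,8,9}  [accepting]
'c' @ 4: {1,7,8,9}  [accepting]
'c' @ 5: {1,7,8,9}  [accepting]
final: {1,7,8,9}; accept 1 in set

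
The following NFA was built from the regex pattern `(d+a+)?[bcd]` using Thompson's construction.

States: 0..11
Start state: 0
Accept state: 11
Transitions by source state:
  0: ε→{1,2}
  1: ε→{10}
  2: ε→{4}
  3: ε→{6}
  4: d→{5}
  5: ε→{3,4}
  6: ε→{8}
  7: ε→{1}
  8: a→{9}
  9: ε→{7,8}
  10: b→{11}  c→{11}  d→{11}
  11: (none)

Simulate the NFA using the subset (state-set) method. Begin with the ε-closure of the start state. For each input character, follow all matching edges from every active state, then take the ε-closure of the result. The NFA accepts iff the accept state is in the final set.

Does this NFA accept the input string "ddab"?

start: ε-closure({0}) = {0,1,2,4,10}
'd' @ 1: {3,4,5,6,8,11}  ✓accept
'd' @ 2: {3,4,5,6,8}
'a' @ 3: {1,7,8,9,10}
'b' @ 4: {11}  ✓accept
final: {11}; accept 11 in set

Answer: ACCEPT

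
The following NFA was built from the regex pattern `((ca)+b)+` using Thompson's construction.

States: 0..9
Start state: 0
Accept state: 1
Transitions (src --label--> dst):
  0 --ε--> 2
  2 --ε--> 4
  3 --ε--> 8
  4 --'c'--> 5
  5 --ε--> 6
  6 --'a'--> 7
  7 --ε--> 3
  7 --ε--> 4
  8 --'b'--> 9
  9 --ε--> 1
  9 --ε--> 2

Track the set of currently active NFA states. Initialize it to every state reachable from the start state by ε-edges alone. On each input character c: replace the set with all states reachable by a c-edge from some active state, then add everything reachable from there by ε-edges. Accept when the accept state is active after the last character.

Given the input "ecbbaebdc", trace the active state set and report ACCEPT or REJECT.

start: ε-closure({0}) = {0,2,4}
'e' @ 1: {}  — dead — no transitions
rest 'cbbaebdc' ignored (set empty)
after full input: {}  (accept=1 not in)

Answer: REJECT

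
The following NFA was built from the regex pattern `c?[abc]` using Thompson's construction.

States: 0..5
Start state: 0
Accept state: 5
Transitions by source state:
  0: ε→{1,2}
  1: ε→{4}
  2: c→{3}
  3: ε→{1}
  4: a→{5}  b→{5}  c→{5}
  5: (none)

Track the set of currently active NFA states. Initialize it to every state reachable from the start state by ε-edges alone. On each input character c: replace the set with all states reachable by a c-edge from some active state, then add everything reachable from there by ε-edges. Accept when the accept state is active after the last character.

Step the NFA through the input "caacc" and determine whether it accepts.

initial (ε-close {0}): {0,1,2,4}
'c' @ 1: {1,3,4,5}  [accepting]
'a' @ 2: {5}  [accepting]
'a' @ 3: {}  — state set empty
rest 'cc' ignored (set empty)
final: {}; accept 5 not in set

Answer: REJECT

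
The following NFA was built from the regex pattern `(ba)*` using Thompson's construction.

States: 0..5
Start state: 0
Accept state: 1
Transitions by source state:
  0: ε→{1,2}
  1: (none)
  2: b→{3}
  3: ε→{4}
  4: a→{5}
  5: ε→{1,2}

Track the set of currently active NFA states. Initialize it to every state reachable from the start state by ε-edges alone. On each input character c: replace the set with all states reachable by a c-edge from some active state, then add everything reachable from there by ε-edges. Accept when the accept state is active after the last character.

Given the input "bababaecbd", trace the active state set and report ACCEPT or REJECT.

initial (ε-close {0}): {0,1,2}
'b' @ 1: {3,4}
'a' @ 2: {1,2,5}  (accept∈set)
'b' @ 3: {3,4}
'a' @ 4: {1,2,5}  (accept∈set)
'b' @ 5: {3,4}
'a' @ 6: {1,2,5}  (accept∈set)
'e' @ 7: {}  — state set empty
rest 'cbd' ignored (set empty)
after full input: {}  (accept=1 not in)

Answer: REJECT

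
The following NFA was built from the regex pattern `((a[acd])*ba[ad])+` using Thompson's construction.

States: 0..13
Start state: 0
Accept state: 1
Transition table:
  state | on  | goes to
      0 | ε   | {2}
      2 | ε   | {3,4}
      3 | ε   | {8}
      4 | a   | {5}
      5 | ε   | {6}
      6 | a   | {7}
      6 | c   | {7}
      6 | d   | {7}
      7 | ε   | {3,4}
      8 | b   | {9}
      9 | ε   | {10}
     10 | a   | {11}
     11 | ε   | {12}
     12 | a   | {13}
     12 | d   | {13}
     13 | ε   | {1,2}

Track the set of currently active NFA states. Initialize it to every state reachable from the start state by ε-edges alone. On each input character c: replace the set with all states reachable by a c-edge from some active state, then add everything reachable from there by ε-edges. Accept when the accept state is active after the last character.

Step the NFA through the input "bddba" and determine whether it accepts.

Answer: REJECT

Trace:
initial (ε-close {0}): {0,2,3,4,8}
'b' @ 1: {9,10}
'd' @ 2: {}  — dead — no transitions
rest 'dba' ignored (set empty)
after full input: {}  (accept=1 not in)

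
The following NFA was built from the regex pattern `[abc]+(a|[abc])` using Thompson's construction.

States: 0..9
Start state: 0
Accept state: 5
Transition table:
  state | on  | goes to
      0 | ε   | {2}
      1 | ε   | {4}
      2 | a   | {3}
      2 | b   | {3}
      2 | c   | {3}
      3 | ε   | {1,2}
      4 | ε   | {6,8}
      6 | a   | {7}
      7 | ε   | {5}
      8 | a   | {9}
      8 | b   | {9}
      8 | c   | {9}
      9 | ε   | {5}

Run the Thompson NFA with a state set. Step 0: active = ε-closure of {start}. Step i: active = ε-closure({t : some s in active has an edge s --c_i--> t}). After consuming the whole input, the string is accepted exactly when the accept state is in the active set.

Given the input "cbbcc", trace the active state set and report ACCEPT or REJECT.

Answer: ACCEPT

Derivation:
S₀ = ε-closure({0}) = {0,2}
'c' @ 1: {1,2,3,4,6,8}
'b' @ 2: {1,2,3,4,5,6,8,9}  (accept∈set)
'b' @ 3: {1,2,3,4,5,6,8,9}  (accept∈set)
'c' @ 4: {1,2,3,4,5,6,8,9}  (accept∈set)
'c' @ 5: {1,2,3,4,5,6,8,9}  (accept∈set)
final: {1,2,3,4,5,6,8,9}; accept 5 in set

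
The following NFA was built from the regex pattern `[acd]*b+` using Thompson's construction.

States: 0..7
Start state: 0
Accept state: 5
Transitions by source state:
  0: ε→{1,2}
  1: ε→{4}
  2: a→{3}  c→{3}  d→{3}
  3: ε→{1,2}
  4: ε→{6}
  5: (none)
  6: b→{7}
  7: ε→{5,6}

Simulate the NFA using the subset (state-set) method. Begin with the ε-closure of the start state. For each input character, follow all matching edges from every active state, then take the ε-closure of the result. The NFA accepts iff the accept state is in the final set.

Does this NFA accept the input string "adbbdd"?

Answer: REJECT

Steps:
initial (ε-close {0}): {0,1,2,4,6}
'a' @ 1: {1,2,3,4,6}
'd' @ 2: {1,2,3,4,6}
'b' @ 3: {5,6,7}  ✓accept
'b' @ 4: {5,6,7}  ✓accept
'd' @ 5: {}  — state set empty
rest 'd' ignored (set empty)
after full input: {}  (accept=5 not in)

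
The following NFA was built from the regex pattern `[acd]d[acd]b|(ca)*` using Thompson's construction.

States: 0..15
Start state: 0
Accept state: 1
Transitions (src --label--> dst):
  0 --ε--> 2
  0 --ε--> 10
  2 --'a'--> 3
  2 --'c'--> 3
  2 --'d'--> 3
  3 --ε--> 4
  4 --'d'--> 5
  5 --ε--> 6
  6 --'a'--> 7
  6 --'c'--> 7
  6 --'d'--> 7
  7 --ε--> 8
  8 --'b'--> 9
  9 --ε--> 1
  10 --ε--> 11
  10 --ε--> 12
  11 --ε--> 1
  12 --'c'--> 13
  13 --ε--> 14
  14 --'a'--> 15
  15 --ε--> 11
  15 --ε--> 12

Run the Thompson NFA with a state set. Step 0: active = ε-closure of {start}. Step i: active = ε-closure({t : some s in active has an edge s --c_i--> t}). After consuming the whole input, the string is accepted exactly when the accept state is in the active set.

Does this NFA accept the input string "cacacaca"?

start: ε-closure({0}) = {0,1,2,10,11,12}
'c' @ 1: {3,4,13,14}
'a' @ 2: {1,11,12,15}  (accept∈set)
'c' @ 3: {13,14}
'a' @ 4: {1,11,12,15}  (accept∈set)
'c' @ 5: {13,14}
'a' @ 6: {1,11,12,15}  (accept∈set)
'c' @ 7: {13,14}
'a' @ 8: {1,11,12,15}  (accept∈set)
end set {1,11,12,15} — state 1 in

Answer: ACCEPT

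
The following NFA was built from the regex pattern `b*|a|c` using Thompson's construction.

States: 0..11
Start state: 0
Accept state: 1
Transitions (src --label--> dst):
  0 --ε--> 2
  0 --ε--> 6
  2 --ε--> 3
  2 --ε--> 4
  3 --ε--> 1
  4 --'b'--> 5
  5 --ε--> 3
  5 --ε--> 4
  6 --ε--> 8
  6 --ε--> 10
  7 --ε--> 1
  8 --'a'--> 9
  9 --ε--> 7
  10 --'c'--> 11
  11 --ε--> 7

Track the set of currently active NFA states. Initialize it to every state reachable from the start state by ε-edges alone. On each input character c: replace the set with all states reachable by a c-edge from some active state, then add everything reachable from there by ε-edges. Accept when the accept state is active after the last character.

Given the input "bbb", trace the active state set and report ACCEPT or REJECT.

initial (ε-close {0}): {0,1,2,3,4,6,8,10}
'b' @ 1: {1,3,4,5}  [accepting]
'b' @ 2: {1,3,4,5}  [accepting]
'b' @ 3: {1,3,4,5}  [accepting]
end set {1,3,4,5} — state 1 in

Answer: ACCEPT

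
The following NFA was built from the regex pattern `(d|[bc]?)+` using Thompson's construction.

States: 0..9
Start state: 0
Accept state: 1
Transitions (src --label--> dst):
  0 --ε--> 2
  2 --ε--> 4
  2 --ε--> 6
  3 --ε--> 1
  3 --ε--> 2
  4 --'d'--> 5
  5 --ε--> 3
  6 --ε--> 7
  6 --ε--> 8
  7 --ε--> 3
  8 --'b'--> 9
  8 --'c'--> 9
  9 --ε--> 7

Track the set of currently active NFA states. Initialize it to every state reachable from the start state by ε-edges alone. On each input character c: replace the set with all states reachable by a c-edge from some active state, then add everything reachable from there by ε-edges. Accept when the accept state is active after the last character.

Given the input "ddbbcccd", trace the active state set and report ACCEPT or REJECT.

Answer: ACCEPT

Trace:
initial (ε-close {0}): {0,1,2,3,4,6,7,8}
'd' @ 1: {1,2,3,4,5,6,7,8}  [accepting]
'd' @ 2: {1,2,3,4,5,6,7,8}  [accepting]
'b' @ 3: {1,2,3,4,6,7,8,9}  [accepting]
'b' @ 4: {1,2,3,4,6,7,8,9}  [accepting]
'c' @ 5: {1,2,3,4,6,7,8,9}  [accepting]
'c' @ 6: {1,2,3,4,6,7,8,9}  [accepting]
'c' @ 7: {1,2,3,4,6,7,8,9}  [accepting]
'd' @ 8: {1,2,3,4,5,6,7,8}  [accepting]
final: {1,2,3,4,5,6,7,8}; accept 1 in set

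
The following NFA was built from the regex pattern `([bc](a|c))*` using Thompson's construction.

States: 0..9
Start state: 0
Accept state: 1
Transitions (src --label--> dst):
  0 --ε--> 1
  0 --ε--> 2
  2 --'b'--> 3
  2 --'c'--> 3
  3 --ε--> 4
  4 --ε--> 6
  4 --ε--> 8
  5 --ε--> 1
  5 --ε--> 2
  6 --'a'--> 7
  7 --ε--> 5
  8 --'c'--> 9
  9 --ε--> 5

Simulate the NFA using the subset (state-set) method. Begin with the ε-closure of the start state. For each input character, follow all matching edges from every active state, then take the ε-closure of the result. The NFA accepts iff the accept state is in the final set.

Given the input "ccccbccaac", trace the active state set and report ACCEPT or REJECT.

Answer: REJECT

Steps:
S₀ = ε-closure({0}) = {0,1,2}
'c' @ 1: {3,4,6,8}
'c' @ 2: {1,2,5,9}  ✓accept
'c' @ 3: {3,4,6,8}
'c' @ 4: {1,2,5,9}  ✓accept
'b' @ 5: {3,4,6,8}
'c' @ 6: {1,2,5,9}  ✓accept
'c' @ 7: {3,4,6,8}
'a' @ 8: {1,2,5,7}  ✓accept
'a' @ 9: {}  — state set empty
rest 'c' ignored (set empty)
after full input: {}  (accept=1 not in)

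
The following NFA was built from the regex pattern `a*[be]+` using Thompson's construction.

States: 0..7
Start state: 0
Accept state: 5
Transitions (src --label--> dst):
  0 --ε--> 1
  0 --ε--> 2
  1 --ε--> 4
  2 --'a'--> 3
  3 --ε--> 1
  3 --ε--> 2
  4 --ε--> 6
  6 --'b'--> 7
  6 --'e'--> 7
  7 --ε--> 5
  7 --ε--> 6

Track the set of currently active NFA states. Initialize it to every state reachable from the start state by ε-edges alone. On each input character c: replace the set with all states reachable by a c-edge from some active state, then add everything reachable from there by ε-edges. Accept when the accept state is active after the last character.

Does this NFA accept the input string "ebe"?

Answer: ACCEPT

Derivation:
S₀ = ε-closure({0}) = {0,1,2,4,6}
'e' @ 1: {5,6,7}  [accepting]
'b' @ 2: {5,6,7}  [accepting]
'e' @ 3: {5,6,7}  [accepting]
end set {5,6,7} — state 5 in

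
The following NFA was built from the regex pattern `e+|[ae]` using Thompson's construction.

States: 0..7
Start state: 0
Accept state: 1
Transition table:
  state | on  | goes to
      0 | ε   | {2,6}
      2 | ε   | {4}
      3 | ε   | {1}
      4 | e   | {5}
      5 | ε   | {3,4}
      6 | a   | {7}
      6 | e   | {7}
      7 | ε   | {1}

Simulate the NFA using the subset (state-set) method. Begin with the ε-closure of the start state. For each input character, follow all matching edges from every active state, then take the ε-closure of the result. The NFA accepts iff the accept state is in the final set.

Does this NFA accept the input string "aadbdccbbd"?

initial (ε-close {0}): {0,2,4,6}
'a' @ 1: {1,7}  (accept∈set)
'a' @ 2: {}  — dead — no transitions
rest 'dbdccbbd' ignored (set empty)
end set {} — state 1 not in

Answer: REJECT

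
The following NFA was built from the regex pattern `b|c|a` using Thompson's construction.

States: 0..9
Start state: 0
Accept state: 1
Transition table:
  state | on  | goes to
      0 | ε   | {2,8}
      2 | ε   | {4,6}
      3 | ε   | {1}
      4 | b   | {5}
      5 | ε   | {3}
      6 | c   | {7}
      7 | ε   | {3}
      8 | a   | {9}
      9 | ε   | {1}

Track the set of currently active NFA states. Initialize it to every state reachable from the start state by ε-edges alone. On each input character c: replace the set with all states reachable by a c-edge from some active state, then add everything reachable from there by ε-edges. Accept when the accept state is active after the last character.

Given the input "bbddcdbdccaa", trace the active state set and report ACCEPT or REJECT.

Answer: REJECT

Derivation:
start: ε-closure({0}) = {0,2,4,6,8}
'b' @ 1: {1,3,5}  (accept∈set)
'b' @ 2: {}  — no active states
rest 'ddcdbdccaa' ignored (set empty)
end set {} — state 1 not in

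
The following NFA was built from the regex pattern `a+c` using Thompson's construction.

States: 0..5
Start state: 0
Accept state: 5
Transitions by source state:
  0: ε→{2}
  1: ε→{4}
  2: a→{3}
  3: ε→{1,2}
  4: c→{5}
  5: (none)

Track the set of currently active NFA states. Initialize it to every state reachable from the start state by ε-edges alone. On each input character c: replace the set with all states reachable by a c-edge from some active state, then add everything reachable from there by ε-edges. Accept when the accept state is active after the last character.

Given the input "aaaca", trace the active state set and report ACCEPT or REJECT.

start: ε-closure({0}) = {0,2}
'a' @ 1: {1,2,3,4}
'a' @ 2: {1,2,3,4}
'a' @ 3: {1,2,3,4}
'c' @ 4: {5}  (accept∈set)
'a' @ 5: {}  — no active states
final: {}; accept 5 not in set

Answer: REJECT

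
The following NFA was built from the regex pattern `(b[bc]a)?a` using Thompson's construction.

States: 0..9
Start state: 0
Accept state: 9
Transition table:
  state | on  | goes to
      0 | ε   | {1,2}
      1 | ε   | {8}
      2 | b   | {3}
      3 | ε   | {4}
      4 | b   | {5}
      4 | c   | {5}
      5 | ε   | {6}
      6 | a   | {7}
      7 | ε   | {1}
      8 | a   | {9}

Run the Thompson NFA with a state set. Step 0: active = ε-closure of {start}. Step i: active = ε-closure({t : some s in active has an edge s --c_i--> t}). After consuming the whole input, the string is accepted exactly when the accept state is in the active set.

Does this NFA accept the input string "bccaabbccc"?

S₀ = ε-closure({0}) = {0,1,2,8}
'b' @ 1: {3,4}
'c' @ 2: {5,6}
'c' @ 3: {}  — state set empty
rest 'aabbccc' ignored (set empty)
final: {}; accept 9 not in set

Answer: REJECT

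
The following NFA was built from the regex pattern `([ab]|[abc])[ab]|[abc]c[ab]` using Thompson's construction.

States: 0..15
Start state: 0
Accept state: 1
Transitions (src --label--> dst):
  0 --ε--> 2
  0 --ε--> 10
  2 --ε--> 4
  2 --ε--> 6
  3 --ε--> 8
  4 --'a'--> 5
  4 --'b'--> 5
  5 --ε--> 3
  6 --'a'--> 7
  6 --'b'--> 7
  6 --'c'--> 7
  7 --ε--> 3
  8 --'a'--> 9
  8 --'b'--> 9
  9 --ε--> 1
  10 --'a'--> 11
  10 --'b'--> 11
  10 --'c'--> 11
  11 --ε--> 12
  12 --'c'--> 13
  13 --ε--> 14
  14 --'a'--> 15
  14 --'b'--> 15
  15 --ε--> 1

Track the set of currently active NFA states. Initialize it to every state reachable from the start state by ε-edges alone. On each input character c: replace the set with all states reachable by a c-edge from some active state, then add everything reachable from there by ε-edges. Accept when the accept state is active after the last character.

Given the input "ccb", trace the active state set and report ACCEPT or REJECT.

S₀ = ε-closure({0}) = {0,2,4,6,10}
'c' @ 1: {3,7,8,11,12}
'c' @ 2: {13,14}
'b' @ 3: {1,15}  (accept∈set)
final: {1,15}; accept 1 in set

Answer: ACCEPT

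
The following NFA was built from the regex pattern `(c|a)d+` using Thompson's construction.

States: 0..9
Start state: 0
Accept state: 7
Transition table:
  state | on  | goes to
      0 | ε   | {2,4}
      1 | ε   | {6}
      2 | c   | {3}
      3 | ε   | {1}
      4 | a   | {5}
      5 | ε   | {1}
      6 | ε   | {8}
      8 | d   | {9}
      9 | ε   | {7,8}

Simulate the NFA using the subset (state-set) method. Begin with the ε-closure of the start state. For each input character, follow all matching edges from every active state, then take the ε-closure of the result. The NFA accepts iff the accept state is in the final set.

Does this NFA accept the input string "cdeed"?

Answer: REJECT

Derivation:
initial (ε-close {0}): {0,2,4}
'c' @ 1: {1,3,6,8}
'd' @ 2: {7,8,9}  (accept∈set)
'e' @ 3: {}  — state set empty
rest 'ed' ignored (set empty)
after full input: {}  (accept=7 not in)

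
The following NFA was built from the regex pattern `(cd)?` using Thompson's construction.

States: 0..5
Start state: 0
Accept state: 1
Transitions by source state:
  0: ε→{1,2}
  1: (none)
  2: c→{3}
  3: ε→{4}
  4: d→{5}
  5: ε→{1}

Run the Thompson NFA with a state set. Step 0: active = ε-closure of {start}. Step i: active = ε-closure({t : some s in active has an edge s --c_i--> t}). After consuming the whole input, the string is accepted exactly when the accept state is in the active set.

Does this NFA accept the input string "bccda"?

start: ε-closure({0}) = {0,1,2}
'b' @ 1: {}  — dead — no transitions
rest 'ccda' ignored (set empty)
final: {}; accept 1 not in set

Answer: REJECT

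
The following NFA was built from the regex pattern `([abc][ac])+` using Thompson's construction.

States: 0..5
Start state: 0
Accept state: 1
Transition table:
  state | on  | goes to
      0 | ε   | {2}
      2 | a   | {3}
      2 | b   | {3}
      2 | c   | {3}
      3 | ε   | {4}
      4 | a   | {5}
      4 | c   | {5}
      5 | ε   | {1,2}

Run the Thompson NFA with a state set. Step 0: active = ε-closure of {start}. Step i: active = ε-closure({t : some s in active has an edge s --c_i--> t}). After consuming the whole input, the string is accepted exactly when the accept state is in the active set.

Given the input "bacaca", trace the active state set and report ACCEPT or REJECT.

Answer: ACCEPT

Trace:
S₀ = ε-closure({0}) = {0,2}
'b' @ 1: {3,4}
'a' @ 2: {1,2,5}  [accepting]
'c' @ 3: {3,4}
'a' @ 4: {1,2,5}  [accepting]
'c' @ 5: {3,4}
'a' @ 6: {1,2,5}  [accepting]
final: {1,2,5}; accept 1 in set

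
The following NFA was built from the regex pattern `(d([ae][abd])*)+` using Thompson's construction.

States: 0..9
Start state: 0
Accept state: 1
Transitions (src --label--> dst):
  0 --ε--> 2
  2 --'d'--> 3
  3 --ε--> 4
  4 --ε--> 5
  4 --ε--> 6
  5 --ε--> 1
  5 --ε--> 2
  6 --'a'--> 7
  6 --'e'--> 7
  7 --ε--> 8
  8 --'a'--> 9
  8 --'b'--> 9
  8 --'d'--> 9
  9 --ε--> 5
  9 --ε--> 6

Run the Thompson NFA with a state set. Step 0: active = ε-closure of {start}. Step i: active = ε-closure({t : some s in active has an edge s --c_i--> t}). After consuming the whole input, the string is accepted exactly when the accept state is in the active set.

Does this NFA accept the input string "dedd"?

start: ε-closure({0}) = {0,2}
'd' @ 1: {1,2,3,4,5,6}  (accept∈set)
'e' @ 2: {7,8}
'd' @ 3: {1,2,5,6,9}  (accept∈set)
'd' @ 4: {1,2,3,4,5,6}  (accept∈set)
end set {1,2,3,4,5,6} — state 1 in

Answer: ACCEPT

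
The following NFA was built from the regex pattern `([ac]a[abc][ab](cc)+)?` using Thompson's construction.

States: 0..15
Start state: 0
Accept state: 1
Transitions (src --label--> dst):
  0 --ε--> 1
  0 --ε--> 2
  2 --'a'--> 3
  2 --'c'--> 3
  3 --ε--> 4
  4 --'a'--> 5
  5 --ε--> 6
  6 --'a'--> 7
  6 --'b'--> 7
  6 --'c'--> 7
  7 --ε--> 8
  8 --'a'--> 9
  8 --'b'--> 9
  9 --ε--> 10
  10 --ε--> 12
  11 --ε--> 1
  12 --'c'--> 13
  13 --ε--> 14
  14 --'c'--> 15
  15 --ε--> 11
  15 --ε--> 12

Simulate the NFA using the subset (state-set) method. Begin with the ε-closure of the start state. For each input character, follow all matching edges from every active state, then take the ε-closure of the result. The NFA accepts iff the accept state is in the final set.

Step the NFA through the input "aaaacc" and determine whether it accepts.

start: ε-closure({0}) = {0,1,2}
'a' @ 1: {3,4}
'a' @ 2: {5,6}
'a' @ 3: {7,8}
'a' @ 4: {9,10,12}
'c' @ 5: {13,14}
'c' @ 6: {1,11,12,15}  (accept∈set)
final: {1,11,12,15}; accept 1 in set

Answer: ACCEPT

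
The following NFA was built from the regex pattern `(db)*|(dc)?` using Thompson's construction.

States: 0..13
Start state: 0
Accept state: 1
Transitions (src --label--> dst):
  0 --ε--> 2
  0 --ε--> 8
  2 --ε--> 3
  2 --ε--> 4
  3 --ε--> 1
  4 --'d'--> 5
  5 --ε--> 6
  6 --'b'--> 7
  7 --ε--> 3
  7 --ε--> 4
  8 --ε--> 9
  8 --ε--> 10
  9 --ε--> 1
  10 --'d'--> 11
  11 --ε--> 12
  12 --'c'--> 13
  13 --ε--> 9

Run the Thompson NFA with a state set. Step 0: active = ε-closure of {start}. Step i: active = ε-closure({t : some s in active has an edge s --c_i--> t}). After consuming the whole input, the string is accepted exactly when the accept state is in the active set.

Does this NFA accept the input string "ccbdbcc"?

Answer: REJECT

Derivation:
S₀ = ε-closure({0}) = {0,1,2,3,4,8,9,10}
'c' @ 1: {}  — no active states
rest 'cbdbcc' ignored (set empty)
final: {}; accept 1 not in set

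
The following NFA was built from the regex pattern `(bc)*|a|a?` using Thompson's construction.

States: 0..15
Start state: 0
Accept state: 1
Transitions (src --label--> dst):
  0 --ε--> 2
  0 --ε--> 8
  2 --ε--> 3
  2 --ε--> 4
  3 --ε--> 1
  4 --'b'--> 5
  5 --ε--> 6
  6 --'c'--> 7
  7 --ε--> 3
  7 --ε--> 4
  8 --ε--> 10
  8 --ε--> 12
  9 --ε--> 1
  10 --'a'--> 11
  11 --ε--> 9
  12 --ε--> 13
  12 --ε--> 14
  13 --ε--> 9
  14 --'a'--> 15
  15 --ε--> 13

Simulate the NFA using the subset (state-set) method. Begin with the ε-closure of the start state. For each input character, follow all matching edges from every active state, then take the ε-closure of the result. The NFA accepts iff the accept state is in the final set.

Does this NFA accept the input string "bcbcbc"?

Answer: ACCEPT

Trace:
initial (ε-close {0}): {0,1,2,3,4,8,9,10,12,13,14}
'b' @ 1: {5,6}
'c' @ 2: {1,3,4,7}  ✓accept
'b' @ 3: {5,6}
'c' @ 4: {1,3,4,7}  ✓accept
'b' @ 5: {5,6}
'c' @ 6: {1,3,4,7}  ✓accept
after full input: {1,3,4,7}  (accept=1 in)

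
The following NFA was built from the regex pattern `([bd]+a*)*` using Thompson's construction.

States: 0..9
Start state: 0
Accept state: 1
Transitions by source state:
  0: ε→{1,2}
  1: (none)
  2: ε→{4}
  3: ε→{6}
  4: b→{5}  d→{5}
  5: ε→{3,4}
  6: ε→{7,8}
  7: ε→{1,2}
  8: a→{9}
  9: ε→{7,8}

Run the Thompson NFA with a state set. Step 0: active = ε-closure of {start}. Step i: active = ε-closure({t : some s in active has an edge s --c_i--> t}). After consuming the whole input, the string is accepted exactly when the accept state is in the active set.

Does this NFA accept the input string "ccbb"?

Answer: REJECT

Trace:
S₀ = ε-closure({0}) = {0,1,2,4}
'c' @ 1: {}  — no active states
rest 'cbb' ignored (set empty)
after full input: {}  (accept=1 not in)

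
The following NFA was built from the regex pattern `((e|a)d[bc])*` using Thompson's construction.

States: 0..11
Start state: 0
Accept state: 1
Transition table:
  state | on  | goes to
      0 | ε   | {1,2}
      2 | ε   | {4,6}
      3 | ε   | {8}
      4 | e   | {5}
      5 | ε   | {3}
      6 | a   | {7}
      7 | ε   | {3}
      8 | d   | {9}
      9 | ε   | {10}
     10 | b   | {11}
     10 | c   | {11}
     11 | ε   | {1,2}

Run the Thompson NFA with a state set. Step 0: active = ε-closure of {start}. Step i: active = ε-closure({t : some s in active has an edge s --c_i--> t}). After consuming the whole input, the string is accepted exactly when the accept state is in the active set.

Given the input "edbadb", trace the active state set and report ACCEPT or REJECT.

start: ε-closure({0}) = {0,1,2,4,6}
'e' @ 1: {3,5,8}
'd' @ 2: {9,10}
'b' @ 3: {1,2,4,6,11}  ✓accept
'a' @ 4: {3,7,8}
'd' @ 5: {9,10}
'b' @ 6: {1,2,4,6,11}  ✓accept
end set {1,2,4,6,11} — state 1 in

Answer: ACCEPT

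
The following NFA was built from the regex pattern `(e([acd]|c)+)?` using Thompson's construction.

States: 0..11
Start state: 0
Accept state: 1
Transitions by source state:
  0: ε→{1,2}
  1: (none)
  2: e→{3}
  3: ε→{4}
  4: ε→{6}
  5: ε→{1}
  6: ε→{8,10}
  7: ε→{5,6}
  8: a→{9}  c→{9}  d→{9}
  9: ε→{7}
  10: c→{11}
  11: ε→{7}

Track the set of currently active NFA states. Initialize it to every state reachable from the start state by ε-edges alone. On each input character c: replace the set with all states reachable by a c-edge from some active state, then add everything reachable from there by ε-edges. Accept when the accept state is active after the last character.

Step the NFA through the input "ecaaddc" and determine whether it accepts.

Answer: ACCEPT

Steps:
start: ε-closure({0}) = {0,1,2}
'e' @ 1: {3,4,6,8,10}
'c' @ 2: {1,5,6,7,8,9,10,11}  ✓accept
'a' @ 3: {1,5,6,7,8,9,10}  ✓accept
'a' @ 4: {1,5,6,7,8,9,10}  ✓accept
'd' @ 5: {1,5,6,7,8,9,10}  ✓accept
'd' @ 6: {1,5,6,7,8,9,10}  ✓accept
'c' @ 7: {1,5,6,7,8,9,10,11}  ✓accept
after full input: {1,5,6,7,8,9,10,11}  (accept=1 in)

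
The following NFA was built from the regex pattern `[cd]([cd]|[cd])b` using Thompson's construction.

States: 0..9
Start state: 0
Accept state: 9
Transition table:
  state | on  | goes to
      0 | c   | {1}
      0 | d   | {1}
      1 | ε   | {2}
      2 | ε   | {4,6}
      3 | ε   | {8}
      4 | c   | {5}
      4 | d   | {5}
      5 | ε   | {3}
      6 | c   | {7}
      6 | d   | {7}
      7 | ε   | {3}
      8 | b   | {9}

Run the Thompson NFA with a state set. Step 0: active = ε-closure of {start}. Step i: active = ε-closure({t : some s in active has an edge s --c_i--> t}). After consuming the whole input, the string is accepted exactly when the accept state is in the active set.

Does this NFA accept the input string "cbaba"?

S₀ = ε-closure({0}) = {0}
'c' @ 1: {1,2,4,6}
'b' @ 2: {}  — no active states
rest 'aba' ignored (set empty)
after full input: {}  (accept=9 not in)

Answer: REJECT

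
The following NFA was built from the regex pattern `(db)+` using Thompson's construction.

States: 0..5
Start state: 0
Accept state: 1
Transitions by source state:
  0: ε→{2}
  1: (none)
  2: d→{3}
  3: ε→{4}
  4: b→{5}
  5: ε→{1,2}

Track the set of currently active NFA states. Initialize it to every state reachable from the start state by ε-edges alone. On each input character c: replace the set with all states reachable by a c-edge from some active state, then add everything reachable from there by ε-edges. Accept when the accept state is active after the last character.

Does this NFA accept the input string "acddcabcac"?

Answer: REJECT

Trace:
start: ε-closure({0}) = {0,2}
'a' @ 1: {}  — state set empty
rest 'cddcabcac' ignored (set empty)
after full input: {}  (accept=1 not in)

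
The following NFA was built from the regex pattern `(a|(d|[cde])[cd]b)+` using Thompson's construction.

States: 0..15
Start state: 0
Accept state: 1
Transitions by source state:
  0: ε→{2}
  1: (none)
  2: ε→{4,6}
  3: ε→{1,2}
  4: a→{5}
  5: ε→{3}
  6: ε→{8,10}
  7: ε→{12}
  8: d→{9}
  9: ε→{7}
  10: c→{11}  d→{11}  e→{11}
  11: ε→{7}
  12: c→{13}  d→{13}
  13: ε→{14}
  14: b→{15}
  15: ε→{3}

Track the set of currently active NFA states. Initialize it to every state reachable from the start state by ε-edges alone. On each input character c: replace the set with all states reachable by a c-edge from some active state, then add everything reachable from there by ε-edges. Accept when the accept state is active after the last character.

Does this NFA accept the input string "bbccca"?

Answer: REJECT

Steps:
initial (ε-close {0}): {0,2,4,6,8,10}
'b' @ 1: {}  — no active states
rest 'bccca' ignored (set empty)
final: {}; accept 1 not in set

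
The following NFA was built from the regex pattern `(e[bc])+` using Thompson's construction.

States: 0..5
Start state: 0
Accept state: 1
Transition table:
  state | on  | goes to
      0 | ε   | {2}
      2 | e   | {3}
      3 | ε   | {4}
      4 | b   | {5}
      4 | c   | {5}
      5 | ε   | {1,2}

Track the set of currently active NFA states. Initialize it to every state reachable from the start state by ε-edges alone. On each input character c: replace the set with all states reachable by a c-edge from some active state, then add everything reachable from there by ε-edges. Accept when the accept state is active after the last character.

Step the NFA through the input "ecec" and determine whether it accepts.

S₀ = ε-closure({0}) = {0,2}
'e' @ 1: {3,4}
'c' @ 2: {1,2,5}  [accepting]
'e' @ 3: {3,4}
'c' @ 4: {1,2,5}  [accepting]
after full input: {1,2,5}  (accept=1 in)

Answer: ACCEPT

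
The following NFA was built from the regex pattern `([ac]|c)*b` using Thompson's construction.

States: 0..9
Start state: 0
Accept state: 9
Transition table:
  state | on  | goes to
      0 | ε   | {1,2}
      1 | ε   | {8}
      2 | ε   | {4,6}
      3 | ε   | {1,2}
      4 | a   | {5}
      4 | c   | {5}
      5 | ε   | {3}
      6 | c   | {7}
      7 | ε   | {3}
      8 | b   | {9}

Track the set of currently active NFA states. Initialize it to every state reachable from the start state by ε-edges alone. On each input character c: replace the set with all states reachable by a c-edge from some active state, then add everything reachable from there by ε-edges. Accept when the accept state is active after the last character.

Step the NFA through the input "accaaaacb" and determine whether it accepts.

initial (ε-close {0}): {0,1,2,4,6,8}
'a' @ 1: {1,2,3,4,5,6,8}
'c' @ 2: {1,2,3,4,5,6,7,8}
'c' @ 3: {1,2,3,4,5,6,7,8}
'a' @ 4: {1,2,3,4,5,6,8}
'a' @ 5: {1,2,3,4,5,6,8}
'a' @ 6: {1,2,3,4,5,6,8}
'a' @ 7: {1,2,3,4,5,6,8}
'c' @ 8: {1,2,3,4,5,6,7,8}
'b' @ 9: {9}  [accepting]
end set {9} — state 9 in

Answer: ACCEPT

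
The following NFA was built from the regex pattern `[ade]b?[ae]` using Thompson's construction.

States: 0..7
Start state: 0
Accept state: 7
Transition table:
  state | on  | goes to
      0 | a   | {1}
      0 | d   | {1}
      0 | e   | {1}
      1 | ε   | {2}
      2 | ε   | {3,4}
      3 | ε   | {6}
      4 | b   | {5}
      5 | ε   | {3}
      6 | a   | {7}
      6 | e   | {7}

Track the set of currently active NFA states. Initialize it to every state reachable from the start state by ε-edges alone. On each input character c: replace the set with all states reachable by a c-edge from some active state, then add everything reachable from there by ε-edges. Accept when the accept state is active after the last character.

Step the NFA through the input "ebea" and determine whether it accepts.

Answer: REJECT

Steps:
start: ε-closure({0}) = {0}
'e' @ 1: {1,2,3,4,6}
'b' @ 2: {3,5,6}
'e' @ 3: {7}  (accept∈set)
'a' @ 4: {}  — state set empty
after full input: {}  (accept=7 not in)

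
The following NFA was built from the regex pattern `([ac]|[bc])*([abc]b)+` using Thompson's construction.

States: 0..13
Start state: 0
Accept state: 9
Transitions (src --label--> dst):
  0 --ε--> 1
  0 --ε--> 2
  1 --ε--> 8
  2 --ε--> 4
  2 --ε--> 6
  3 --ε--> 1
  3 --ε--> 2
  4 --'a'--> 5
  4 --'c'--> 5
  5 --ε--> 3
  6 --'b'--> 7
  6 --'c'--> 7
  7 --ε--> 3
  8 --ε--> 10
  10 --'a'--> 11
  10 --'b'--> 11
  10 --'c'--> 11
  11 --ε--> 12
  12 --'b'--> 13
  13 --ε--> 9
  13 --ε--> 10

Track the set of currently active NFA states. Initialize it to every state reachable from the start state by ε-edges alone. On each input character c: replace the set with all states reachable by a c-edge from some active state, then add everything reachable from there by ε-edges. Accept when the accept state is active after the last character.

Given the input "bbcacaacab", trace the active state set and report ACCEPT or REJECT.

Answer: ACCEPT

Trace:
start: ε-closure({0}) = {0,1,2,4,6,8,10}
'b' @ 1: {1,2,3,4,6,7,8,10,11,12}
'b' @ 2: {1,2,3,4,6,7,8,9,10,11,12,13}  ✓accept
'c' @ 3: {1,2,3,4,5,6,7,8,10,11,12}
'a' @ 4: {1,2,3,4,5,6,8,10,11,12}
'c' @ 5: {1,2,3,4,5,6,7,8,10,11,12}
'a' @ 6: {1,2,3,4,5,6,8,10,11,12}
'a' @ 7: {1,2,3,4,5,6,8,10,11,12}
'c' @ 8: {1,2,3,4,5,6,7,8,10,11,12}
'a' @ 9: {1,2,3,4,5,6,8,10,11,12}
'b' @ 10: {1,2,3,4,6,7,8,9,10,11,12,13}  ✓accept
after full input: {1,2,3,4,6,7,8,9,10,11,12,13}  (accept=9 in)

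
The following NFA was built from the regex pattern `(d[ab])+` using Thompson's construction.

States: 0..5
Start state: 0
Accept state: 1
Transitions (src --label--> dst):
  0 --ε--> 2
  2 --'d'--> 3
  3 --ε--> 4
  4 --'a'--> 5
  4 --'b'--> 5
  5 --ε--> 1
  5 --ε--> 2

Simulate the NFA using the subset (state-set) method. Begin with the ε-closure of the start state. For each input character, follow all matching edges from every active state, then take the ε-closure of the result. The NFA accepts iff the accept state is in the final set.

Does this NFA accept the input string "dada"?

Answer: ACCEPT

Derivation:
start: ε-closure({0}) = {0,2}
'd' @ 1: {3,4}
'a' @ 2: {1,2,5}  [accepting]
'd' @ 3: {3,4}
'a' @ 4: {1,2,5}  [accepting]
final: {1,2,5}; accept 1 in set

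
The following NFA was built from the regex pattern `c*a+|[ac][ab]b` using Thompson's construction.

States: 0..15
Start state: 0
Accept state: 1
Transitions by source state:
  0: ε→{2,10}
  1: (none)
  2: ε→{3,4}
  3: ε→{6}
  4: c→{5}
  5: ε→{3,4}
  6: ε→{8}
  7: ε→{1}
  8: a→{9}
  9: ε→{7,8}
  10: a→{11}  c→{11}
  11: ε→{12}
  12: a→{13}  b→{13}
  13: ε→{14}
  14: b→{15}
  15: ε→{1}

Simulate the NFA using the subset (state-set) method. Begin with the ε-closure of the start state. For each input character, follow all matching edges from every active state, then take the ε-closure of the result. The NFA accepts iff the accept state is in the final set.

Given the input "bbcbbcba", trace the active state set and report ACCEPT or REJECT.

Answer: REJECT

Steps:
initial (ε-close {0}): {0,2,3,4,6,8,10}
'b' @ 1: {}  — no active states
rest 'bcbbcba' ignored (set empty)
final: {}; accept 1 not in set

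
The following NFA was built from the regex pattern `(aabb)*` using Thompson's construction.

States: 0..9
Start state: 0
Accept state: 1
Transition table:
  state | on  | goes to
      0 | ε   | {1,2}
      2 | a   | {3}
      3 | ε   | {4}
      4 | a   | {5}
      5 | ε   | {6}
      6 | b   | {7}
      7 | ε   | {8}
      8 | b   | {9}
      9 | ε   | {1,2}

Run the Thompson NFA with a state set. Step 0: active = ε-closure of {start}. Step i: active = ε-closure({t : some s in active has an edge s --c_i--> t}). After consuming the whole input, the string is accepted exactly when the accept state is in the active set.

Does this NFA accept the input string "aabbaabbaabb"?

Answer: ACCEPT

Steps:
initial (ε-close {0}): {0,1,2}
'a' @ 1: {3,4}
'a' @ 2: {5,6}
'b' @ 3: {7,8}
'b' @ 4: {1,2,9}  [accepting]
'a' @ 5: {3,4}
'a' @ 6: {5,6}
'b' @ 7: {7,8}
'b' @ 8: {1,2,9}  [accepting]
'a' @ 9: {3,4}
'a' @ 10: {5,6}
'b' @ 11: {7,8}
'b' @ 12: {1,2,9}  [accepting]
final: {1,2,9}; accept 1 in set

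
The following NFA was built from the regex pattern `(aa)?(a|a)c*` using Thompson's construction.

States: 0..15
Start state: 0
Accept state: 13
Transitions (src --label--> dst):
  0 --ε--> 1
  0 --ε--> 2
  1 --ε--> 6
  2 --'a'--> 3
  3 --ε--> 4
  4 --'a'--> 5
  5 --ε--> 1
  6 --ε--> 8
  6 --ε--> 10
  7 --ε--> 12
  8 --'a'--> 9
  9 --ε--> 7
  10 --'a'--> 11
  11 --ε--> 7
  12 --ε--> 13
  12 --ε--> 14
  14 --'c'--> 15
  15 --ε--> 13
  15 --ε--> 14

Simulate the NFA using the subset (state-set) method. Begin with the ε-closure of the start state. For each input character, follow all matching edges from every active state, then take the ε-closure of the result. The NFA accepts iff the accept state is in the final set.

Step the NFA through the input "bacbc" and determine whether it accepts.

Answer: REJECT

Derivation:
S₀ = ε-closure({0}) = {0,1,2,6,8,10}
'b' @ 1: {}  — dead — no transitions
rest 'acbc' ignored (set empty)
end set {} — state 13 not in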